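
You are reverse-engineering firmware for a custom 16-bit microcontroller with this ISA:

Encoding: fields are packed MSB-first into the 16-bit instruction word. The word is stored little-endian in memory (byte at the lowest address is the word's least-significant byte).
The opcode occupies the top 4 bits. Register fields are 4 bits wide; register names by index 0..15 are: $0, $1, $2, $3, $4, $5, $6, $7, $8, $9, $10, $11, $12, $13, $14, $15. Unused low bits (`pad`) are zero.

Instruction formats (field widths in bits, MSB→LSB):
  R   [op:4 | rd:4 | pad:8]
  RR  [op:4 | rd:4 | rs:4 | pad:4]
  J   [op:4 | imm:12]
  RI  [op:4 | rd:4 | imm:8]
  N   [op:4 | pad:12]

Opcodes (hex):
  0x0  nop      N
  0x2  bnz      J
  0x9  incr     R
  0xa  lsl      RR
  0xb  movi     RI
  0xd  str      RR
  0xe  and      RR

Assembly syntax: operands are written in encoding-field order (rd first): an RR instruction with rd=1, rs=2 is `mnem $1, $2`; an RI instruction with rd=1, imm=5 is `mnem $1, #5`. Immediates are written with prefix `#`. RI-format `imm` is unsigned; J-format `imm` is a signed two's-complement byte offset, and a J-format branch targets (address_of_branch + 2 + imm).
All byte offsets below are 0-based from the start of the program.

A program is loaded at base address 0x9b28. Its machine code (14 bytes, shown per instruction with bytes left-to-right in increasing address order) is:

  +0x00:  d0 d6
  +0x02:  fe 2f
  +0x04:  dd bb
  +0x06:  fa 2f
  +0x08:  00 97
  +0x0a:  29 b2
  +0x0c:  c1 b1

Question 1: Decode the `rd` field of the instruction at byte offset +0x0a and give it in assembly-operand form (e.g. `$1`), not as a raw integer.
+0x0a: 29 b2 ⇒ word 0xb229 (little)
  opcode bits[15:12]=0xb: movi/RI
  rd: (w>>8)&0xf=0x2 → $2
  imm: (w>>0)&0xff=0x29 → #41

$2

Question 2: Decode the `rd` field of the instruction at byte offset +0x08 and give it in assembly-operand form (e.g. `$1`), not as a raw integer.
$7

+0x08: 00 97 ⇒ word 0x9700 (little)
  top 4b → 0x9 → incr [R]
  rd@[11:8]=0x7 ⇒ $7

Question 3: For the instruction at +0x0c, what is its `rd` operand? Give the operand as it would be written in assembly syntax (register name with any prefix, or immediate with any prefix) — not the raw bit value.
@+0c  little-endian(c1 b1) = 0xb1c1
  top 4b → 0xb → movi [RI]
  rd@[11:8]=0x1 ⇒ $1
  imm@[7:0]=0xc1 ⇒ #193

$1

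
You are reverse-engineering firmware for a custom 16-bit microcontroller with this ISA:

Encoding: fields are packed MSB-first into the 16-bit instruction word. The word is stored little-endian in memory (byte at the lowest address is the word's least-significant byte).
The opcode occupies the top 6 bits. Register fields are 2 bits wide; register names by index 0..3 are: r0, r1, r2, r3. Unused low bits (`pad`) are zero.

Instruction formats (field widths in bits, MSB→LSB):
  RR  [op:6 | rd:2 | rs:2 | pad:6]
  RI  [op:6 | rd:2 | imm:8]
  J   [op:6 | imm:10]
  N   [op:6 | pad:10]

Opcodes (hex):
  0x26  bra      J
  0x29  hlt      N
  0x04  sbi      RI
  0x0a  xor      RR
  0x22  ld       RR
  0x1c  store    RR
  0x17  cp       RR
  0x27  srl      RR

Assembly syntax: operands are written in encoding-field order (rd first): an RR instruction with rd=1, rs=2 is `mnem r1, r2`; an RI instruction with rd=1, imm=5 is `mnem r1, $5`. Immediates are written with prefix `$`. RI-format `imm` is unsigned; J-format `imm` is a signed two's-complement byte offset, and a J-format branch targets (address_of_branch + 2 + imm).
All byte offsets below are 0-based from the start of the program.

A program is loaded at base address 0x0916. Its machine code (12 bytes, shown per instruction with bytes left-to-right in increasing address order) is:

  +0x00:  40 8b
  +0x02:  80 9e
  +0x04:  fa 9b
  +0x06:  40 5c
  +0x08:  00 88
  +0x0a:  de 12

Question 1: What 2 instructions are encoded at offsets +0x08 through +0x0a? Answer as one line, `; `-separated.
@+08  little-endian(00 88) = 0x8800
  op=0x8800>>10=0x22 ⇒ ld (RR)
  rd@[9:8]=0x0 ⇒ r0
  rs@[7:6]=0x0 ⇒ r0
@+0a  little-endian(de 12) = 0x12de
  op=0x12de>>10=0x4 ⇒ sbi (RI)
  rd@[9:8]=0x2 ⇒ r2
  imm@[7:0]=0xde ⇒ $222

ld r0, r0; sbi r2, $222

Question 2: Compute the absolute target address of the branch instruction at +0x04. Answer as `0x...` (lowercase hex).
0x0916

off 0x04: read fa 9b as little → 0x9bfa
  top 6b → 0x26 → bra [J]
  imm: (w>>0)&0x3ff=0x3fa (s10→-6) → $-6
  target = base 0x0916 + off 0x04 + 2 + imm -6 = 0x0916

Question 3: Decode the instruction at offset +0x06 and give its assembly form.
@+06  little-endian(40 5c) = 0x5c40
  op=0x5c40>>10=0x17 ⇒ cp (RR)
  rd: (w>>8)&0x3=0x0 → r0
  rs: (w>>6)&0x3=0x1 → r1

cp r0, r1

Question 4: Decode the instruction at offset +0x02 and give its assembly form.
[02] 80 9e → 0x9e80
  opcode bits[15:10]=0x27: srl/RR
  rd: (w>>8)&0x3=0x2 → r2
  rs: (w>>6)&0x3=0x2 → r2

srl r2, r2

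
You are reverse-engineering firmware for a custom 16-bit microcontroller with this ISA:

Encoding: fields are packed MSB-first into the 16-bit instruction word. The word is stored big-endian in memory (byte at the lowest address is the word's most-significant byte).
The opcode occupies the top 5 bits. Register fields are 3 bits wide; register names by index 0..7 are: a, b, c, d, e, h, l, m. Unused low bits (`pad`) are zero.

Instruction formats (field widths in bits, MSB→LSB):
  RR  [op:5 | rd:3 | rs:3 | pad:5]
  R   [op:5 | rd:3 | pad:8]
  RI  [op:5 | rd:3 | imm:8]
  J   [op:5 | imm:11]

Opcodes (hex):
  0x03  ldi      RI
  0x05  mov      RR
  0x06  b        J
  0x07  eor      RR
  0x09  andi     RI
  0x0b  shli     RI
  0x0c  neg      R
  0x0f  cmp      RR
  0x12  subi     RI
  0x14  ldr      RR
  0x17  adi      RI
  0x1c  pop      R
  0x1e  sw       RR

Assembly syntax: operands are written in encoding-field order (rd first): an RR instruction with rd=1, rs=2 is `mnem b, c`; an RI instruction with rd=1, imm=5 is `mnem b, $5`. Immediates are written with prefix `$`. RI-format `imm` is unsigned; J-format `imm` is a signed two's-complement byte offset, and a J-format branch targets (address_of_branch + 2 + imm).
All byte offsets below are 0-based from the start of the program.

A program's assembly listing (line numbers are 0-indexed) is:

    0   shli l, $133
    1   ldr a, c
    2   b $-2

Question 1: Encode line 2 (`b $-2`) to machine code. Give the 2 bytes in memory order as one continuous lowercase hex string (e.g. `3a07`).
37fe

L2: b op=0x6:5|imm=-2:11 ⇒ 0x37fe ⇒ big 37 fe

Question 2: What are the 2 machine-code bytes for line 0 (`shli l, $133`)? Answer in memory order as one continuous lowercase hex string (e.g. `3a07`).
line 0 (shli): pack op=0xb:5|rd=6:3|imm=133:8 = 0x5e85; big→ 5e 85

5e85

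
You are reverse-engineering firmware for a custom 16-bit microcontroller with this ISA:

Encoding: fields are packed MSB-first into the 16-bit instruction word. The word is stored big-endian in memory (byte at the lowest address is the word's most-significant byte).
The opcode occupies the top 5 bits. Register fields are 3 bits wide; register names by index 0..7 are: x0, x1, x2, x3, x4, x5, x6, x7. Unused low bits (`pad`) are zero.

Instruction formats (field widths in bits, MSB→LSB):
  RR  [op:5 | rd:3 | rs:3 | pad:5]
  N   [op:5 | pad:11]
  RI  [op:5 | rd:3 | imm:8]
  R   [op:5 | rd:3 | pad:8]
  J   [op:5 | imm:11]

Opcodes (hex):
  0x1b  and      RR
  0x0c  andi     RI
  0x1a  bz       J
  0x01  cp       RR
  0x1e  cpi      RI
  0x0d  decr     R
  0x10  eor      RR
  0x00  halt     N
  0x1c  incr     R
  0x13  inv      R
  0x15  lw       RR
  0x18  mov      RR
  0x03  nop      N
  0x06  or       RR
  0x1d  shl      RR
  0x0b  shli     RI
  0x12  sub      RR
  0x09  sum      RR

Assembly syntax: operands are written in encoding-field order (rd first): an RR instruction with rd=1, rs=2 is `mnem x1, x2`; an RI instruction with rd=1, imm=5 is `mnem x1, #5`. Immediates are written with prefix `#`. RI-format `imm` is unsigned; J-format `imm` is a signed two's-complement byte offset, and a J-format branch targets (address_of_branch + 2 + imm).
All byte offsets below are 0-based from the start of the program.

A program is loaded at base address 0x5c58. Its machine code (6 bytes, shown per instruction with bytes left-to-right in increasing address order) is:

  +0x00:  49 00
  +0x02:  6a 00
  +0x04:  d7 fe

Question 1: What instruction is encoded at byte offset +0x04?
+0x04: d7 fe ⇒ word 0xd7fe (big)
  op=0xd7fe>>11=0x1a ⇒ bz (J)
  imm: (w>>0)&0x7ff=0x7fe (s11→-2) → #-2

bz #-2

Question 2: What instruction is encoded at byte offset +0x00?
sum x1, x0

+0x00: 49 00 ⇒ word 0x4900 (big)
  op=0x4900>>11=0x9 ⇒ sum (RR)
  rd: (w>>8)&0x7=0x1 → x1
  rs: (w>>5)&0x7=0x0 → x0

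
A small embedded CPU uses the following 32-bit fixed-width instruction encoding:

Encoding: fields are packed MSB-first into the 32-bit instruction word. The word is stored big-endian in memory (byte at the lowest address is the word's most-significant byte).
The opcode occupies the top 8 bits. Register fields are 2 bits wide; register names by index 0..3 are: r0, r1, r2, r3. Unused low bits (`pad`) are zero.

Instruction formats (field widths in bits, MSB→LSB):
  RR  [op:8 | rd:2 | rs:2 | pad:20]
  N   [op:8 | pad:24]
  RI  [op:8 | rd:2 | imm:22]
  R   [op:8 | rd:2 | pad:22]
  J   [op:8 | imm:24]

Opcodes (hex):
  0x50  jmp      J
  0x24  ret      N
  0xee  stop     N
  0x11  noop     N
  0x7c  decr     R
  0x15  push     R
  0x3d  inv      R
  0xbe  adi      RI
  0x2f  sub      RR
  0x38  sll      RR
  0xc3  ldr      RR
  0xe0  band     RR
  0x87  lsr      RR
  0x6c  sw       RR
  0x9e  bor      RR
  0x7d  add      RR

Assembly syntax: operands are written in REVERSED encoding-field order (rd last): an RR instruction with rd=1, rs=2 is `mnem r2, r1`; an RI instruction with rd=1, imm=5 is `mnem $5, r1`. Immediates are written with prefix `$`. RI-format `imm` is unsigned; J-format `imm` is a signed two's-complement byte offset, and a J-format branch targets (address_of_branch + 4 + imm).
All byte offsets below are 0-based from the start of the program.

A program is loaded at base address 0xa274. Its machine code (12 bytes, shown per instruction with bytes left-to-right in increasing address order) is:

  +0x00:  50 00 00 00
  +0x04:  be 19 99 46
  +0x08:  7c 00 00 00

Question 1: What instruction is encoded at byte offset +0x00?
[00] 50 00 00 00 → 0x50000000
  opcode bits[31:24]=0x50: jmp/J
  imm@[23:0]=0x0 ⇒ $0

jmp $0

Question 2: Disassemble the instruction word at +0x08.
decr r0

[08] 7c 00 00 00 → 0x7c000000
  opcode bits[31:24]=0x7c: decr/R
  rd@[23:22]=0x0 ⇒ r0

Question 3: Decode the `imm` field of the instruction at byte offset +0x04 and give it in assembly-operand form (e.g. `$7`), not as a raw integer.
off 0x04: read be 19 99 46 as big → 0xbe199946
  opcode bits[31:24]=0xbe: adi/RI
  rd@[23:22]=0x0 ⇒ r0
  imm@[21:0]=0x199946 ⇒ $1677638

$1677638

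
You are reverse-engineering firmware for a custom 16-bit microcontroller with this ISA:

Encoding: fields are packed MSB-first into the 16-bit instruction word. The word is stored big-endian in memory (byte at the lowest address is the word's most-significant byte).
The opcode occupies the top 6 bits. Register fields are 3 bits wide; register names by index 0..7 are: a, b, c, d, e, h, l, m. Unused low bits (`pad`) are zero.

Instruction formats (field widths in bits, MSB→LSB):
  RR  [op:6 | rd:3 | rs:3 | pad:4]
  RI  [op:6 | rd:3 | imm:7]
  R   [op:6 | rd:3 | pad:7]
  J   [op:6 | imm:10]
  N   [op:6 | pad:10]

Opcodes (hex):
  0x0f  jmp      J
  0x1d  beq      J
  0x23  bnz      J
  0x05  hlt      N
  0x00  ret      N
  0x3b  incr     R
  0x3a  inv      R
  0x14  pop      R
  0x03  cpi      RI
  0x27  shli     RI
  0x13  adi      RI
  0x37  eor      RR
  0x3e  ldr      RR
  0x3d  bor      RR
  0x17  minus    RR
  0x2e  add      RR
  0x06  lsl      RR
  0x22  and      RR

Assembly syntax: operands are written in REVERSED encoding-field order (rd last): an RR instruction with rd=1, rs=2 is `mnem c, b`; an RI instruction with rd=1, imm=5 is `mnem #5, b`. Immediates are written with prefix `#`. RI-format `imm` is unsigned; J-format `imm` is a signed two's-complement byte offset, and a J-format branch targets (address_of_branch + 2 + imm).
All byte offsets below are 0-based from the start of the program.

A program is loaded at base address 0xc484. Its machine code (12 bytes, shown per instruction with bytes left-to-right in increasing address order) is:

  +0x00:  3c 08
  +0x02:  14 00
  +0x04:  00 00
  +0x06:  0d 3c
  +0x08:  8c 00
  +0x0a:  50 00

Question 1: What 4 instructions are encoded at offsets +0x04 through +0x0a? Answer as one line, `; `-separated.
+0x04: 00 00 ⇒ word 0x0000 (big)
  opcode bits[15:10]=0x0: ret/N
+0x06: 0d 3c ⇒ word 0x0d3c (big)
  opcode bits[15:10]=0x3: cpi/RI
  rd@[9:7]=0x2 ⇒ c
  imm@[6:0]=0x3c ⇒ #60
+0x08: 8c 00 ⇒ word 0x8c00 (big)
  opcode bits[15:10]=0x23: bnz/J
  imm@[9:0]=0x0 ⇒ #0
+0x0a: 50 00 ⇒ word 0x5000 (big)
  opcode bits[15:10]=0x14: pop/R
  rd@[9:7]=0x0 ⇒ a

ret; cpi #60, c; bnz #0; pop a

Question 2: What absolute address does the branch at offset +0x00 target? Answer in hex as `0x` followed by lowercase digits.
0xc48e

@+00  big-endian(3c 08) = 0x3c08
  op=0x3c08>>10=0xf ⇒ jmp (J)
  imm: (w>>0)&0x3ff=0x8 → #8
  target = base 0xc484 + off 0x00 + 2 + imm 8 = 0xc48e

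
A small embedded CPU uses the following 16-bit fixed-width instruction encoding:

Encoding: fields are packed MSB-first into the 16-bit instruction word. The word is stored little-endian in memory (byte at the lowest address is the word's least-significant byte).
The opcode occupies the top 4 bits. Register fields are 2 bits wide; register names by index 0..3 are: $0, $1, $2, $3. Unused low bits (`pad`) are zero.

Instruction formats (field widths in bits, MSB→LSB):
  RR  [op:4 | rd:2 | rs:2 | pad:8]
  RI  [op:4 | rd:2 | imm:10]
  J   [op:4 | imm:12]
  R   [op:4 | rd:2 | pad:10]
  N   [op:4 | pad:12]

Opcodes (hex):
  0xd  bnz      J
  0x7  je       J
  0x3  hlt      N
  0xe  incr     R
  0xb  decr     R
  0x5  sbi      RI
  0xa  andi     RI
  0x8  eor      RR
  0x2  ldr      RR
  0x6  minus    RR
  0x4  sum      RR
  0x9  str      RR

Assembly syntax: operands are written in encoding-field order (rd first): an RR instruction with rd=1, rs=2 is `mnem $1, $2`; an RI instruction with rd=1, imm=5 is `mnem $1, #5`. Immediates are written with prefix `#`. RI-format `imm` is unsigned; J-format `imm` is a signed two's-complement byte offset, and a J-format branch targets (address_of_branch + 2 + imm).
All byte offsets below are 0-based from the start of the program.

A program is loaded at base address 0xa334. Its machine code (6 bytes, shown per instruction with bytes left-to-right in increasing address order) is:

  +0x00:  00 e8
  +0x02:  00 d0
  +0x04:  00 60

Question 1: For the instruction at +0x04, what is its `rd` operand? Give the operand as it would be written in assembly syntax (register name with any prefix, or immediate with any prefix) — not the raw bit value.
$0

off 0x04: read 00 60 as little → 0x6000
  op=0x6000>>12=0x6 ⇒ minus (RR)
  [11:10] rd=0 = $0
  [9:8] rs=0 = $0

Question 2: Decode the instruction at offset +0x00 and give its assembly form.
incr $2

@+00  little-endian(00 e8) = 0xe800
  op=0xe800>>12=0xe ⇒ incr (R)
  [11:10] rd=2 = $2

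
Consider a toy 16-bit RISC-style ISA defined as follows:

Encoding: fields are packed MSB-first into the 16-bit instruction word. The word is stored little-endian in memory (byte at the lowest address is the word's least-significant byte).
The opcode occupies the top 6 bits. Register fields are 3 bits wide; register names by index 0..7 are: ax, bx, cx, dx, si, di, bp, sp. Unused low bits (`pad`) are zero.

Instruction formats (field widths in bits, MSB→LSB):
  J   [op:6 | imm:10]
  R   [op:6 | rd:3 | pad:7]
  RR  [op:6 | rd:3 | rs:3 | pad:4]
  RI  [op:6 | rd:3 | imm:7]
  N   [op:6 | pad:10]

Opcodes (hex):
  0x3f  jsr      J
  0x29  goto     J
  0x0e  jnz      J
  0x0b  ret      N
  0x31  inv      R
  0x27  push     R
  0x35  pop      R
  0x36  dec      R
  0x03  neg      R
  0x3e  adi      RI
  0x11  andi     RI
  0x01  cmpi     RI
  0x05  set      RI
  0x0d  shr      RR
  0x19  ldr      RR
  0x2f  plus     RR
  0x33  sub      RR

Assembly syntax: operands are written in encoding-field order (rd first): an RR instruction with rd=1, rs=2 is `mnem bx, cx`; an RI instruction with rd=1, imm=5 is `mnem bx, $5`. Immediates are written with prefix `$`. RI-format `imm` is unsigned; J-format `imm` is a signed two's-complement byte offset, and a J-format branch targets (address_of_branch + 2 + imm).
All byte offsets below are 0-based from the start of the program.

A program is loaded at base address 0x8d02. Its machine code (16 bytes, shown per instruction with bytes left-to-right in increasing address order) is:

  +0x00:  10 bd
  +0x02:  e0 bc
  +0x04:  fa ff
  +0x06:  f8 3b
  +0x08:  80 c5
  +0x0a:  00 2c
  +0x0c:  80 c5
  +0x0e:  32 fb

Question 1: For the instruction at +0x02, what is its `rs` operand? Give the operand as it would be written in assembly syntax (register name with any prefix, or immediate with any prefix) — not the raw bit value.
bp

[02] e0 bc → 0xbce0
  op=0xbce0>>10=0x2f ⇒ plus (RR)
  [9:7] rd=1 = bx
  [6:4] rs=6 = bp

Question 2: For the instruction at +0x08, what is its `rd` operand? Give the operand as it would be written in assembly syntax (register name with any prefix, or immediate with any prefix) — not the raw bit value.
dx

[08] 80 c5 → 0xc580
  opcode bits[15:10]=0x31: inv/R
  rd: (w>>7)&0x7=0x3 → dx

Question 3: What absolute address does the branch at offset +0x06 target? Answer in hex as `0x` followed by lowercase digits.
off 0x06: read f8 3b as little → 0x3bf8
  op=0x3bf8>>10=0xe ⇒ jnz (J)
  [9:0] imm=1016 (s10→-8) = $-8
  target = base 0x8d02 + off 0x06 + 2 + imm -8 = 0x8d02

0x8d02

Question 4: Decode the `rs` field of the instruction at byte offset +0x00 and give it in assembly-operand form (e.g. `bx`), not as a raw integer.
@+00  little-endian(10 bd) = 0xbd10
  op=0xbd10>>10=0x2f ⇒ plus (RR)
  rd@[9:7]=0x2 ⇒ cx
  rs@[6:4]=0x1 ⇒ bx

bx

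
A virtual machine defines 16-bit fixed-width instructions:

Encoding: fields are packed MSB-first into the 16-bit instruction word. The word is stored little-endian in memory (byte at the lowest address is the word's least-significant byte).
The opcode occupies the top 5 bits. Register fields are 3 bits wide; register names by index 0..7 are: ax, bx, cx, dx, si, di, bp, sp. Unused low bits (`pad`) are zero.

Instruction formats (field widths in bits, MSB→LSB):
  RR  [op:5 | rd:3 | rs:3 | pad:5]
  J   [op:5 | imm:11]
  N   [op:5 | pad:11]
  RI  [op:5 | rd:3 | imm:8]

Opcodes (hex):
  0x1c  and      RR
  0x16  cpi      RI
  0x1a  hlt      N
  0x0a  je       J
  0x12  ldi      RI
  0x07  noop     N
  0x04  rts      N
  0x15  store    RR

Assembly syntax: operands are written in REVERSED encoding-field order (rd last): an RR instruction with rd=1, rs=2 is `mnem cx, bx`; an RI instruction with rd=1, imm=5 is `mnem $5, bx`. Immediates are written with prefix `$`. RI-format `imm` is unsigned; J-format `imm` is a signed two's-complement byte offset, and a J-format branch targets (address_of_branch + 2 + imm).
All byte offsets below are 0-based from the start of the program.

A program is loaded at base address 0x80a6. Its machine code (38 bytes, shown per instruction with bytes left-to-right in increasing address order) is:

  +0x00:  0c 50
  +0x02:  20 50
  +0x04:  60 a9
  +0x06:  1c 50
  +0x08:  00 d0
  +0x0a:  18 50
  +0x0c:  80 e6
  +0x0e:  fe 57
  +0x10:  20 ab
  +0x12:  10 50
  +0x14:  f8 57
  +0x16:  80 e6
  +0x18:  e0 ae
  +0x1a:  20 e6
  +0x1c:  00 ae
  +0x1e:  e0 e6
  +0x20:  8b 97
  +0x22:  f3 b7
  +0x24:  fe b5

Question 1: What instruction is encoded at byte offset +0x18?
store sp, bp

off 0x18: read e0 ae as little → 0xaee0
  top 5b → 0x15 → store [RR]
  rd@[10:8]=0x6 ⇒ bp
  rs@[7:5]=0x7 ⇒ sp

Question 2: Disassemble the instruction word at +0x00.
[00] 0c 50 → 0x500c
  op=0x500c>>11=0xa ⇒ je (J)
  imm: (w>>0)&0x7ff=0xc → $12

je $12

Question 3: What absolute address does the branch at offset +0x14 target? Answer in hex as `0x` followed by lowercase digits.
0x80b4

[14] f8 57 → 0x57f8
  opcode bits[15:11]=0xa: je/J
  imm: (w>>0)&0x7ff=0x7f8 (s11→-8) → $-8
  target = base 0x80a6 + off 0x14 + 2 + imm -8 = 0x80b4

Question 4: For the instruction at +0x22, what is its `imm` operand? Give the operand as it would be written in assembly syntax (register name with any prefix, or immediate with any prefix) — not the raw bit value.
off 0x22: read f3 b7 as little → 0xb7f3
  opcode bits[15:11]=0x16: cpi/RI
  rd@[10:8]=0x7 ⇒ sp
  imm@[7:0]=0xf3 ⇒ $243

$243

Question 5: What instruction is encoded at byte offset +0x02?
je $32

[02] 20 50 → 0x5020
  op=0x5020>>11=0xa ⇒ je (J)
  imm@[10:0]=0x20 ⇒ $32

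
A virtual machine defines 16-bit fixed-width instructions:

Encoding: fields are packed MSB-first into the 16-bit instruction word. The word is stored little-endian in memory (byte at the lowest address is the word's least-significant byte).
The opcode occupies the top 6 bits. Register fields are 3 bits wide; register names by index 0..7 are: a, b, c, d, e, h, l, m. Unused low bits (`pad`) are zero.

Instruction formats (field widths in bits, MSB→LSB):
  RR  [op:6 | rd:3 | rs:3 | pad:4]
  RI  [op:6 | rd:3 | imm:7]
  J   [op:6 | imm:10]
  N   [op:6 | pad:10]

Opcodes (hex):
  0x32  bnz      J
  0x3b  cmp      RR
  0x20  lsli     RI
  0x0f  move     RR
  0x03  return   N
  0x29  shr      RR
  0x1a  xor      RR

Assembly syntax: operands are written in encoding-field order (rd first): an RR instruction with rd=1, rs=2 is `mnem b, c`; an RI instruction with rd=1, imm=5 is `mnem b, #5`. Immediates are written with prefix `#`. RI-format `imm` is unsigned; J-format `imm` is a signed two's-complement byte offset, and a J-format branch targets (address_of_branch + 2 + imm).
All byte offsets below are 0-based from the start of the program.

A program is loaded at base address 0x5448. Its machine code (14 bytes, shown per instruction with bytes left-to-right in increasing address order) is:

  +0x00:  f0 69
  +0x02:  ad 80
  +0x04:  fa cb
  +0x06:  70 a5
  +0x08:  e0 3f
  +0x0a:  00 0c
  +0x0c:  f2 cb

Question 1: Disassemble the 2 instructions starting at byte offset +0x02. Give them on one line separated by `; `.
+0x02: ad 80 ⇒ word 0x80ad (little)
  op=0x80ad>>10=0x20 ⇒ lsli (RI)
  rd: (w>>7)&0x7=0x1 → b
  imm: (w>>0)&0x7f=0x2d → #45
+0x04: fa cb ⇒ word 0xcbfa (little)
  op=0xcbfa>>10=0x32 ⇒ bnz (J)
  imm: (w>>0)&0x3ff=0x3fa (s10→-6) → #-6

lsli b, #45; bnz #-6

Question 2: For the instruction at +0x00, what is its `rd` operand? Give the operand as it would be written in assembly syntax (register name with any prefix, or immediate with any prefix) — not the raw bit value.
[00] f0 69 → 0x69f0
  top 6b → 0x1a → xor [RR]
  rd: (w>>7)&0x7=0x3 → d
  rs: (w>>4)&0x7=0x7 → m

d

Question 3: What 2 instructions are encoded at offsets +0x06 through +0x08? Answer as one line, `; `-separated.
shr c, m; move m, l

off 0x06: read 70 a5 as little → 0xa570
  op=0xa570>>10=0x29 ⇒ shr (RR)
  [9:7] rd=2 = c
  [6:4] rs=7 = m
off 0x08: read e0 3f as little → 0x3fe0
  op=0x3fe0>>10=0xf ⇒ move (RR)
  [9:7] rd=7 = m
  [6:4] rs=6 = l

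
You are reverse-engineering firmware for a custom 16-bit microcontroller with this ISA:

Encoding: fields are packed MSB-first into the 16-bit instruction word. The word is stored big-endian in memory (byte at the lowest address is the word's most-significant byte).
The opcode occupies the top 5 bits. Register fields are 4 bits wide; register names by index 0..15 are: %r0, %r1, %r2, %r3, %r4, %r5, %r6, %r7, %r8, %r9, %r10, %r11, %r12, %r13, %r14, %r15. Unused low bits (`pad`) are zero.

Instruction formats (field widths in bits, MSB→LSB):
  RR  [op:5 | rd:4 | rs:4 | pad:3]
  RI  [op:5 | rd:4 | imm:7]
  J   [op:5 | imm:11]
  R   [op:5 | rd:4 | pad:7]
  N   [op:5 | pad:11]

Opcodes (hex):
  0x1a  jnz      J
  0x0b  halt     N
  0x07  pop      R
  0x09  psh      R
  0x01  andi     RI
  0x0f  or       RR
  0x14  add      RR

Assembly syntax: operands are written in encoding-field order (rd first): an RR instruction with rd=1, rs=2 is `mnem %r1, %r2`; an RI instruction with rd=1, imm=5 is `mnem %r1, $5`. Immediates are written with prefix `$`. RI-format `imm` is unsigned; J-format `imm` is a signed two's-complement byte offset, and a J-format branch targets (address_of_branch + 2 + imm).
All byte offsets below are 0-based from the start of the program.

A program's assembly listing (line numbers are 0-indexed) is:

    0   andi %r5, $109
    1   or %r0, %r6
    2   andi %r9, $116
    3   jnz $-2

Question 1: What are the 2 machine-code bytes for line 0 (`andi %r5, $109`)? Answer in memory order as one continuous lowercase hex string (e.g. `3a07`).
0aed

0. andi fields op=0x1:5|rd=5:4|imm=109:7 → word 0aedh → 0a ed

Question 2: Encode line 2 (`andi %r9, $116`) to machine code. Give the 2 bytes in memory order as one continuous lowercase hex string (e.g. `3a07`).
0cf4

L2: andi op=0x1:5|rd=9:4|imm=116:7 ⇒ 0x0cf4 ⇒ big 0c f4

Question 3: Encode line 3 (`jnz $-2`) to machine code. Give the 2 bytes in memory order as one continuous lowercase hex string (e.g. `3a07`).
d7fe

3. jnz fields op=0x1a:5|imm=-2:11 → word d7feh → d7 fe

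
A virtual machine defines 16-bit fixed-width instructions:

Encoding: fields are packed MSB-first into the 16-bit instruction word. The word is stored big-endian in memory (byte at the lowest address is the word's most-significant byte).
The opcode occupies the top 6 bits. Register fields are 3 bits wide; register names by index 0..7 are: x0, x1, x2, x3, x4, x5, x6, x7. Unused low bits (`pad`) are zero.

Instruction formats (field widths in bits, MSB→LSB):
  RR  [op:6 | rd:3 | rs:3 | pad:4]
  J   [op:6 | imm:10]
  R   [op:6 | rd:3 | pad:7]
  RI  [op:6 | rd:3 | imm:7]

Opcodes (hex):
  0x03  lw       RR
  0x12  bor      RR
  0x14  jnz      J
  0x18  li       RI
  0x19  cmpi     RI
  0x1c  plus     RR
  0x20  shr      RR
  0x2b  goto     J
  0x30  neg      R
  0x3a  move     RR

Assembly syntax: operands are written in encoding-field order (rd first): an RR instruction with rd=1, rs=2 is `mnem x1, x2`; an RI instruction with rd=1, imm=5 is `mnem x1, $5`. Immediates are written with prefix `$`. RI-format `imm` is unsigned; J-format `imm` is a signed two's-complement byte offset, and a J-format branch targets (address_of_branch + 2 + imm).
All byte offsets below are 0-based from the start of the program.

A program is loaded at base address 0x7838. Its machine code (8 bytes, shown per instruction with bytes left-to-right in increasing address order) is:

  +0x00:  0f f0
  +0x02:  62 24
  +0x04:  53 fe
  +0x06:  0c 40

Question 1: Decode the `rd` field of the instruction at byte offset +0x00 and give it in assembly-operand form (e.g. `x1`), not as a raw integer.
x7

[00] 0f f0 → 0x0ff0
  opcode bits[15:10]=0x3: lw/RR
  [9:7] rd=7 = x7
  [6:4] rs=7 = x7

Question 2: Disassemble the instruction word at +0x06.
lw x0, x4

[06] 0c 40 → 0x0c40
  op=0x0c40>>10=0x3 ⇒ lw (RR)
  rd@[9:7]=0x0 ⇒ x0
  rs@[6:4]=0x4 ⇒ x4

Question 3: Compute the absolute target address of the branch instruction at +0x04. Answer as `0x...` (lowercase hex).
+0x04: 53 fe ⇒ word 0x53fe (big)
  top 6b → 0x14 → jnz [J]
  [9:0] imm=1022 (s10→-2) = $-2
  target = base 0x7838 + off 0x04 + 2 + imm -2 = 0x783c

0x783c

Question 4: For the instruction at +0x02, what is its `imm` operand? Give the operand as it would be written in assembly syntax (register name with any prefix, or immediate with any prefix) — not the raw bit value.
off 0x02: read 62 24 as big → 0x6224
  op=0x6224>>10=0x18 ⇒ li (RI)
  rd@[9:7]=0x4 ⇒ x4
  imm@[6:0]=0x24 ⇒ $36

$36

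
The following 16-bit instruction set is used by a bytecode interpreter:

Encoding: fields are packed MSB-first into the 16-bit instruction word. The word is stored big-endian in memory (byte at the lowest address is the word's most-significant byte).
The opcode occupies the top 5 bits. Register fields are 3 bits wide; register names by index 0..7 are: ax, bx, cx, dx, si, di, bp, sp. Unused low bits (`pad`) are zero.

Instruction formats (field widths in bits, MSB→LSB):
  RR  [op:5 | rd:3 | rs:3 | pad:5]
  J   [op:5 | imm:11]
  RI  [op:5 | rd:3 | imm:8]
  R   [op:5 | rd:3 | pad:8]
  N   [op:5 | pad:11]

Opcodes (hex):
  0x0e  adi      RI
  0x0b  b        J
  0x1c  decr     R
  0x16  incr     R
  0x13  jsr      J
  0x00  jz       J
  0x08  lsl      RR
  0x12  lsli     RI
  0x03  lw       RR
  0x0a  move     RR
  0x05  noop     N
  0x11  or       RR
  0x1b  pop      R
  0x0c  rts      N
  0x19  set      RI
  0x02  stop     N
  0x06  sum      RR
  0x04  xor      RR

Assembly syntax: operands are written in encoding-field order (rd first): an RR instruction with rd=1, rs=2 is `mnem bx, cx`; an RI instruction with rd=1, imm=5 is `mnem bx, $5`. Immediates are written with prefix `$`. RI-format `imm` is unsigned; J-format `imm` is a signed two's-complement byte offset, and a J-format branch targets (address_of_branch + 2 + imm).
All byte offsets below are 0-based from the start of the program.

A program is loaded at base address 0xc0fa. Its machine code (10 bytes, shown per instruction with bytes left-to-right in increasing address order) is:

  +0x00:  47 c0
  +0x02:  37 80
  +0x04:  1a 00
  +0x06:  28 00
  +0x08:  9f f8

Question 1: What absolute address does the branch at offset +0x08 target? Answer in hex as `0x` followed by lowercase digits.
[08] 9f f8 → 0x9ff8
  top 5b → 0x13 → jsr [J]
  imm@[10:0]=0x7f8 (s11→-8) ⇒ $-8
  target = base 0xc0fa + off 0x08 + 2 + imm -8 = 0xc0fc

0xc0fc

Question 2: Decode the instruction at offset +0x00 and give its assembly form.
off 0x00: read 47 c0 as big → 0x47c0
  op=0x47c0>>11=0x8 ⇒ lsl (RR)
  rd@[10:8]=0x7 ⇒ sp
  rs@[7:5]=0x6 ⇒ bp

lsl sp, bp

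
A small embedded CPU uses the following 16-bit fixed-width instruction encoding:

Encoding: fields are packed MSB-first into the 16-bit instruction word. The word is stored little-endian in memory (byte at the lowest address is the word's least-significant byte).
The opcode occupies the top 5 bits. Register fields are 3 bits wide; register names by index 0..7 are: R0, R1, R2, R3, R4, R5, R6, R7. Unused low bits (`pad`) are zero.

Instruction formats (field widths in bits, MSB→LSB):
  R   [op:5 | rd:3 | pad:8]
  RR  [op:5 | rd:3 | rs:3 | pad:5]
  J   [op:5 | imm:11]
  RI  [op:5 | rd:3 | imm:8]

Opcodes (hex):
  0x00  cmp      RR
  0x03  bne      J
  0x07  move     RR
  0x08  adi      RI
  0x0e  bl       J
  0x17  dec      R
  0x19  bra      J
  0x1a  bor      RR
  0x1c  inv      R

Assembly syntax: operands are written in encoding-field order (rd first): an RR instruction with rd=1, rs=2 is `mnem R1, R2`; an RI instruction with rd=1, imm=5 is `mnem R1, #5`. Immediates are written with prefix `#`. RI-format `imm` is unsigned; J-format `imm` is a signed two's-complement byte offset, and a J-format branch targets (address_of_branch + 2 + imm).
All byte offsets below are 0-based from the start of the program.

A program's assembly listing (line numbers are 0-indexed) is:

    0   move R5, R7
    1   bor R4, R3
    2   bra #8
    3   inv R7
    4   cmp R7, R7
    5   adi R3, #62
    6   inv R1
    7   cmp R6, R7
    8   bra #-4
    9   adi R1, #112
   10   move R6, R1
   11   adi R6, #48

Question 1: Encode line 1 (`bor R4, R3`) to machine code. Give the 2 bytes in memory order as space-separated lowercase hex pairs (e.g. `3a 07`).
line 1 (bor): pack op=0x1a:5|rd=4:3|rs=3:3|pad=0:5 = 0xd460; little→ 60 d4

60 d4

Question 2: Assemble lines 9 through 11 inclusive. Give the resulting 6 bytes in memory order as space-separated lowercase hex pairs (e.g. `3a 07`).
70 41 20 3e 30 46

L9: adi op=0x8:5|rd=1:3|imm=112:8 ⇒ 0x4170 ⇒ little 70 41
L10: move op=0x7:5|rd=6:3|rs=1:3|pad=0:5 ⇒ 0x3e20 ⇒ little 20 3e
L11: adi op=0x8:5|rd=6:3|imm=48:8 ⇒ 0x4630 ⇒ little 30 46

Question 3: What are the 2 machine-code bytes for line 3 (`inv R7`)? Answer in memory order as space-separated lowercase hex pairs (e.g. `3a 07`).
00 e7

line 3 (inv): pack op=0x1c:5|rd=7:3|pad=0:8 = 0xe700; little→ 00 e7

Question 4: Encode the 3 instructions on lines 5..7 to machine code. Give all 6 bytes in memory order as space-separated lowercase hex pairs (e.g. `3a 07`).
3e 43 00 e1 e0 06

line 5 (adi): pack op=0x8:5|rd=3:3|imm=62:8 = 0x433e; little→ 3e 43
line 6 (inv): pack op=0x1c:5|rd=1:3|pad=0:8 = 0xe100; little→ 00 e1
line 7 (cmp): pack op=0x0:5|rd=6:3|rs=7:3|pad=0:5 = 0x06e0; little→ e0 06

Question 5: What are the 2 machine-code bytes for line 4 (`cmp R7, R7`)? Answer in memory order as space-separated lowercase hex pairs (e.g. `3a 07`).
line 4 (cmp): pack op=0x0:5|rd=7:3|rs=7:3|pad=0:5 = 0x07e0; little→ e0 07

e0 07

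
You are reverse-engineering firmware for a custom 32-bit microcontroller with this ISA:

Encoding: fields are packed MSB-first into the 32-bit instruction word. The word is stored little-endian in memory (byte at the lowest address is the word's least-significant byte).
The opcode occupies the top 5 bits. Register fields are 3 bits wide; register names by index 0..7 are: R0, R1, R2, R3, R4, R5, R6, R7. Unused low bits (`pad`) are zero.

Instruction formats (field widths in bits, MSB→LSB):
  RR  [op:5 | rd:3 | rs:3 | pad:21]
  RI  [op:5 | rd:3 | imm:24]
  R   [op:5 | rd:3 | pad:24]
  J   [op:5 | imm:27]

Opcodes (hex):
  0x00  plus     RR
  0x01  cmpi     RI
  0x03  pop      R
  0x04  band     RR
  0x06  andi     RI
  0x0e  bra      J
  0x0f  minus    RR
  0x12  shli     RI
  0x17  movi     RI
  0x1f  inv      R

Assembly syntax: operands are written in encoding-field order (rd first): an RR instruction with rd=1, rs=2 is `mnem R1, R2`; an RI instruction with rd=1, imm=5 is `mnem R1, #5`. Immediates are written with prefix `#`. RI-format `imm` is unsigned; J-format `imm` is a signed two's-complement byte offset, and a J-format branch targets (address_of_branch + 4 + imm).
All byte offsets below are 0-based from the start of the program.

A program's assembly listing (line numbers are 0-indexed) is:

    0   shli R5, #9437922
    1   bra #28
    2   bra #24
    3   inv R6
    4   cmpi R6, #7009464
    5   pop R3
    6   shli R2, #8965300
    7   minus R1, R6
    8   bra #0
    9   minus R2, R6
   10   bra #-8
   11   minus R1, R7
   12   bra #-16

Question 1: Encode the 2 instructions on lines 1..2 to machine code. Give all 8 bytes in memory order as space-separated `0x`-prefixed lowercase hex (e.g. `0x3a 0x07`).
line 1 (bra): pack op=0xe:5|imm=28:27 = 0x7000001c; little→ 1c 00 00 70
line 2 (bra): pack op=0xe:5|imm=24:27 = 0x70000018; little→ 18 00 00 70

0x1c 0x00 0x00 0x70 0x18 0x00 0x00 0x70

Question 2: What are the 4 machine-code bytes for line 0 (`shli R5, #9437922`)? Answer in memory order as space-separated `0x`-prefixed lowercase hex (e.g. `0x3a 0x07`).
0xe2 0x02 0x90 0x95

L0: shli op=0x12:5|rd=5:3|imm=9437922:24 ⇒ 0x959002e2 ⇒ little e2 02 90 95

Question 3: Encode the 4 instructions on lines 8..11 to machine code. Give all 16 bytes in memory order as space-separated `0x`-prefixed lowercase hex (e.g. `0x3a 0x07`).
8. bra fields op=0xe:5|imm=0:27 → word 70000000h → 00 00 00 70
9. minus fields op=0xf:5|rd=2:3|rs=6:3|pad=0:21 → word 7ac00000h → 00 00 c0 7a
10. bra fields op=0xe:5|imm=-8:27 → word 77fffff8h → f8 ff ff 77
11. minus fields op=0xf:5|rd=1:3|rs=7:3|pad=0:21 → word 79e00000h → 00 00 e0 79

0x00 0x00 0x00 0x70 0x00 0x00 0xc0 0x7a 0xf8 0xff 0xff 0x77 0x00 0x00 0xe0 0x79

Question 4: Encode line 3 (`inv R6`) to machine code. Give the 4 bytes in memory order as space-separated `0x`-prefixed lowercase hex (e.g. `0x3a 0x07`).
3. inv fields op=0x1f:5|rd=6:3|pad=0:24 → word fe000000h → 00 00 00 fe

0x00 0x00 0x00 0xfe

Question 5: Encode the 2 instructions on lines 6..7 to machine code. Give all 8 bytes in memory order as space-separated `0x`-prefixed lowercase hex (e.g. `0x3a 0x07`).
L6: shli op=0x12:5|rd=2:3|imm=8965300:24 ⇒ 0x9288ccb4 ⇒ little b4 cc 88 92
L7: minus op=0xf:5|rd=1:3|rs=6:3|pad=0:21 ⇒ 0x79c00000 ⇒ little 00 00 c0 79

0xb4 0xcc 0x88 0x92 0x00 0x00 0xc0 0x79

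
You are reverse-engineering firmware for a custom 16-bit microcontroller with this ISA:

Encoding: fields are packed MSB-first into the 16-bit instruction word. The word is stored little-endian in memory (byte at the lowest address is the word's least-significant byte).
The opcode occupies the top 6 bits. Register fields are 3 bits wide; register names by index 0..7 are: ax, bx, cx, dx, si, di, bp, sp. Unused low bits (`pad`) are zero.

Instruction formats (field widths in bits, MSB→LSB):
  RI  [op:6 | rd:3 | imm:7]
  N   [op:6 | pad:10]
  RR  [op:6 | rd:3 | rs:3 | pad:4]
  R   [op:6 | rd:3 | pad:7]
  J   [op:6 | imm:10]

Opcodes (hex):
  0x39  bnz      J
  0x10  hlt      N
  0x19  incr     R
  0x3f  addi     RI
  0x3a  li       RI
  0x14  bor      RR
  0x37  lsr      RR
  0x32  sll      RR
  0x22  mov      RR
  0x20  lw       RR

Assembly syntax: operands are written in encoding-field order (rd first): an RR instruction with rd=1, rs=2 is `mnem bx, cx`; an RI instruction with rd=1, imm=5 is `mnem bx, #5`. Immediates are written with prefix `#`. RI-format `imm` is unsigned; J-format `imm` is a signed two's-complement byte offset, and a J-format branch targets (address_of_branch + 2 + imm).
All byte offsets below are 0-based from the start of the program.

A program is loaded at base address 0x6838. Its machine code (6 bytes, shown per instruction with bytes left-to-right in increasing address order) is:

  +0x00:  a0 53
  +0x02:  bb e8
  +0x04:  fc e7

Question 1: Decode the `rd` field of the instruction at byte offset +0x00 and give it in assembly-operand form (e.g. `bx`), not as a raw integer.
+0x00: a0 53 ⇒ word 0x53a0 (little)
  op=0x53a0>>10=0x14 ⇒ bor (RR)
  rd@[9:7]=0x7 ⇒ sp
  rs@[6:4]=0x2 ⇒ cx

sp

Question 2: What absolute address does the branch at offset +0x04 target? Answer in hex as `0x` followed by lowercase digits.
0x683a

off 0x04: read fc e7 as little → 0xe7fc
  op=0xe7fc>>10=0x39 ⇒ bnz (J)
  imm: (w>>0)&0x3ff=0x3fc (s10→-4) → #-4
  target = base 0x6838 + off 0x04 + 2 + imm -4 = 0x683a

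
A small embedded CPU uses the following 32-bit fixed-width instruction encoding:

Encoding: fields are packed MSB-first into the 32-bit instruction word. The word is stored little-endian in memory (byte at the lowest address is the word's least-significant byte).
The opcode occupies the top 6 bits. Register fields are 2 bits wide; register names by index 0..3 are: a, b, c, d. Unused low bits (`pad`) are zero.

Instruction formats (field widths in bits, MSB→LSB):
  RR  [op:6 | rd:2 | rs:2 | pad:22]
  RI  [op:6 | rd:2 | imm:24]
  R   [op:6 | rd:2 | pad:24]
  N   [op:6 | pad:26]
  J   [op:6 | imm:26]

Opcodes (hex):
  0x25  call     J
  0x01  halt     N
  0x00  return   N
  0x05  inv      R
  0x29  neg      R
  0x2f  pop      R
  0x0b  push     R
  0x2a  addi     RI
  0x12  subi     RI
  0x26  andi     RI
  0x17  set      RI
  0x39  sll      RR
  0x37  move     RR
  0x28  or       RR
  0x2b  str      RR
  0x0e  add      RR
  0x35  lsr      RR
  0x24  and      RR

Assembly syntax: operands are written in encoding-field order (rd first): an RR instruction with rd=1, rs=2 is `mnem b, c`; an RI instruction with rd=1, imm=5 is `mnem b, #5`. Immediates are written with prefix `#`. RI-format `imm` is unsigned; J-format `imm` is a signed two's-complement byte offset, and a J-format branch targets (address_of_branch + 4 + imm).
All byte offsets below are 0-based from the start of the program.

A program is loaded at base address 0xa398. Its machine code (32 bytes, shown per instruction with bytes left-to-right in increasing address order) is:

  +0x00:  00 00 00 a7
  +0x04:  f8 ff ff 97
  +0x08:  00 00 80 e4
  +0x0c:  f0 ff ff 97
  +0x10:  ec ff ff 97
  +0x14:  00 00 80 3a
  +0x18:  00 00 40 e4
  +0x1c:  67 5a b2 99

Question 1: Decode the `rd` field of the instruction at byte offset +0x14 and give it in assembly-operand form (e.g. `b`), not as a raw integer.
+0x14: 00 00 80 3a ⇒ word 0x3a800000 (little)
  opcode bits[31:26]=0xe: add/RR
  rd: (w>>24)&0x3=0x2 → c
  rs: (w>>22)&0x3=0x2 → c

c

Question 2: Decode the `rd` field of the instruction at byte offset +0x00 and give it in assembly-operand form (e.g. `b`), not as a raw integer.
[00] 00 00 00 a7 → 0xa7000000
  op=0xa7000000>>26=0x29 ⇒ neg (R)
  rd@[25:24]=0x3 ⇒ d

d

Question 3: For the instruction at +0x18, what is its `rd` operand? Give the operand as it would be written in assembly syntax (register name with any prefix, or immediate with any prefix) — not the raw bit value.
a

+0x18: 00 00 40 e4 ⇒ word 0xe4400000 (little)
  top 6b → 0x39 → sll [RR]
  rd: (w>>24)&0x3=0x0 → a
  rs: (w>>22)&0x3=0x1 → b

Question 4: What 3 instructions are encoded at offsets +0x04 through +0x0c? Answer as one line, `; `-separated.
call #-8; sll a, c; call #-16

[04] f8 ff ff 97 → 0x97fffff8
  opcode bits[31:26]=0x25: call/J
  [25:0] imm=67108856 (s26→-8) = #-8
[08] 00 00 80 e4 → 0xe4800000
  opcode bits[31:26]=0x39: sll/RR
  [25:24] rd=0 = a
  [23:22] rs=2 = c
[0c] f0 ff ff 97 → 0x97fffff0
  opcode bits[31:26]=0x25: call/J
  [25:0] imm=67108848 (s26→-16) = #-16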